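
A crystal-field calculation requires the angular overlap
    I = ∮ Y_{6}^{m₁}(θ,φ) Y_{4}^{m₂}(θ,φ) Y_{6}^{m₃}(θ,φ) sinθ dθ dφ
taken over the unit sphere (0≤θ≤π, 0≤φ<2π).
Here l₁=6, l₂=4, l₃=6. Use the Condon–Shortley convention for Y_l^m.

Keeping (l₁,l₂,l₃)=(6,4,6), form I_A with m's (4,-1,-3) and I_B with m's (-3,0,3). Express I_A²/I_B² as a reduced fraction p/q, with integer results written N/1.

49/54

Shared (l₁,l₂,l₃)=(6,4,6): N and (l;000)² cancel in I_A²/I_B².
A: Δ = 4!·8!·4!/17! = 1/15315300; Racah Σ t=0..2: t=0:+1/207360 t=1:−1/120960 t=2:+1/967680 = -1/414720; ⇒ 3j(6 4 6; 4 -1 -3)² = 21/4862, sgn +1
B: Δ = 4!·8!·4!/17! = 1/15315300; Racah Σ t=1..4: t=1:−1/1451520 t=2:+1/80640 t=3:−1/51840 t=4:+1/414720 = -1/193536; ⇒ 3j(6 4 6; -3 0 3)² = 81/17017, sgn +1
I_A²/I_B² = (21/4862)/(81/17017) = 49/54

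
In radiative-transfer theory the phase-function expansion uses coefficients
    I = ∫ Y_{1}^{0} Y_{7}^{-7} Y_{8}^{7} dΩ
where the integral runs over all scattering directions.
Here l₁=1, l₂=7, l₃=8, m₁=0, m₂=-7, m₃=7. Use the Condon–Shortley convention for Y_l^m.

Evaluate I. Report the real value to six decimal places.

m-sum 0 ✓  L=16 even ✓  6≤8≤8 ✓
Π(2lᵢ+1) = 3×15×17 = 765
triangle coeff Δ(1,7,8) = 1/2040
Σ_t [0,0]: t=0:+1/25401600 = 1/25401600
(3j)²=8/255 [(1 7 8; 0 0 0)], sign=+1
Σ_t [0,0]: t=0:+1/87178291200 = 1/87178291200
(3j)²=1/136 [(1 7 8; 0 -7 7)], sign=-1
⇒ 4πI² = 3/17
I = (-1)√(3/17/(4π)) = -0.11850352

-0.118504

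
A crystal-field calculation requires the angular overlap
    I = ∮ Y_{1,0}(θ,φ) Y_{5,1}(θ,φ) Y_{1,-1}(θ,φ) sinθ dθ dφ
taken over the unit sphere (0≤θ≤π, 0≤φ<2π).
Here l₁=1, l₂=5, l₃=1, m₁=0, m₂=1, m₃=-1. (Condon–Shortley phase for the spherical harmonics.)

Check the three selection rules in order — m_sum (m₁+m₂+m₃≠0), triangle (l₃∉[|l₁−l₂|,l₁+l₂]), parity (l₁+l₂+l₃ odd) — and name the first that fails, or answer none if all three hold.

triangle

m₁+m₂+m₃ = 0 + 1 − 1 = 0  ✓
triangle: |1−5|=4 ≤ l₃=1 ≤ 1+5=6  ✗
parity: l₁+l₂+l₃ = 7 is odd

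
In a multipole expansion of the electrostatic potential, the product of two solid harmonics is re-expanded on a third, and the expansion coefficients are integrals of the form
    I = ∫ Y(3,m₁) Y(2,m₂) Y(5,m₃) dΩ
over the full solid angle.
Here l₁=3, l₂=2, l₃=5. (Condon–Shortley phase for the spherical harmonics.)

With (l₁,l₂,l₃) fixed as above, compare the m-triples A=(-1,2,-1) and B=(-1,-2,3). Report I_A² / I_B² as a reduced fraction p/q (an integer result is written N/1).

Same 3,2,5: normalisation and zero-m 3j drop out of the ratio.
A: Δ: 0! 6! 4! / 11! → 1/2310; sum: t=0:+1/1152 = 1/1152; 3j²(3 2 5; -1 2 -1) = Δ·Π!·Σ² = 1/154  (sign +1)
B: Δ: 0! 6! 4! / 11! → 1/2310; sum: t=0:+1/1152 = 1/1152; 3j²(3 2 5; -1 -2 3) = Δ·Π!·Σ² = 1/33  (sign +1)
I_A²/I_B² = (1/154)/(1/33) = 3/14

3/14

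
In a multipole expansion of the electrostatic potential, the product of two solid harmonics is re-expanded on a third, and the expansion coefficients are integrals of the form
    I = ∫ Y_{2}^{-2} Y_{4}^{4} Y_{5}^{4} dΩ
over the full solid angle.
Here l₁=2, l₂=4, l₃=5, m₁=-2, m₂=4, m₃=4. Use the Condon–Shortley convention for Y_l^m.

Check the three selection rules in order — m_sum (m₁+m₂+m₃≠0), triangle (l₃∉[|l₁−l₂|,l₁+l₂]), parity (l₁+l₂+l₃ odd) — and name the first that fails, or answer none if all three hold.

m₁+m₂+m₃ = -2 + 4 + 4 = 6  ✗
triangle: |2−4|=2 ≤ l₃=5 ≤ 2+4=6
parity: l₁+l₂+l₃ = 11 is odd

m_sum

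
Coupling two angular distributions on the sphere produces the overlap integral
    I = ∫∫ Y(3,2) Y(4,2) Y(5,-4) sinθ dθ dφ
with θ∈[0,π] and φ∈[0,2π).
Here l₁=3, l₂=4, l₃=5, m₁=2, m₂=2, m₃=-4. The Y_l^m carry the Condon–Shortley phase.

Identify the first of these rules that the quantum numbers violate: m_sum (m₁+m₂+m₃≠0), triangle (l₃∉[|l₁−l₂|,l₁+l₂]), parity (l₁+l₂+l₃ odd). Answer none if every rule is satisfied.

none

Σmᵢ = 0  ✓
l₃∈[|l₁−l₂|,l₁+l₂]=[1,7], have l₃=5  ✓
Σlᵢ = 12 ⇒ even  ✓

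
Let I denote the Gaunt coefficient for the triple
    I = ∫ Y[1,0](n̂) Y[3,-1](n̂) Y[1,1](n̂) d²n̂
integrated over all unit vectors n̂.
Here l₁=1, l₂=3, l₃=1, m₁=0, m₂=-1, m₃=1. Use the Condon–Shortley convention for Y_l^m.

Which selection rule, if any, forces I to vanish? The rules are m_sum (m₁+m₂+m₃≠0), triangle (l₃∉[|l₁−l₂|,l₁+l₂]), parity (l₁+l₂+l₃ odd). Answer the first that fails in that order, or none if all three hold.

triangle

Σmᵢ = 0  ✓
l₃∈[|l₁−l₂|,l₁+l₂]=[2,4], have l₃=1  ✗
Σlᵢ = 5 ⇒ odd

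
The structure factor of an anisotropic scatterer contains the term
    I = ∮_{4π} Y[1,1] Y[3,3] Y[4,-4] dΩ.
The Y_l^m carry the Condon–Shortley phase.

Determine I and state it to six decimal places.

0.325735

Rules hold: Σm=0, L=8 even, 2≤4≤4.
N = 3·7·9 = 189
Δ = 0!·2!·6!/9! = 1/252
Racah Σ t=0..0: t=0:+1/36 = 1/36
⇒ 3j(1 3 4; 0 0 0)² = 4/63, sgn +1
Racah Σ t=0..0: t=0:+1/1440 = 1/1440
⇒ 3j(1 3 4; 1 3 -4)² = 1/9, sgn +1
4πI² = N·(3j₀)²·(3jₘ)² = 4/3
I = +1·√(1.33333/4π) = 0.32573501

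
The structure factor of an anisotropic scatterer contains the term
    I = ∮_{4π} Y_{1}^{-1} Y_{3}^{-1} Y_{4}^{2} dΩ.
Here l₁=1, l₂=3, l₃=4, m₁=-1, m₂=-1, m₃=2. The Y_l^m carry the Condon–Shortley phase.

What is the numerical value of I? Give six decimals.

Checks pass: Σm=0; 8 even; l₃=4∈[2,4].
(2·1+1)(2·3+1)(2·4+1) = 189
Δ: 0! 2! 6! / 9! → 1/252
sum: t=0:+1/36 = 1/36
3j²(1 3 4; 0 0 0) = Δ·Π!·Σ² = 4/63  (sign +1)
sum: t=0:+1/96 = 1/96
3j²(1 3 4; -1 -1 2) = Δ·Π!·Σ² = 5/84  (sign +1)
combine: 4πI² = 189·4/63·5/84 = 5/7
take √, sign +1: I = 0.23841361

0.238414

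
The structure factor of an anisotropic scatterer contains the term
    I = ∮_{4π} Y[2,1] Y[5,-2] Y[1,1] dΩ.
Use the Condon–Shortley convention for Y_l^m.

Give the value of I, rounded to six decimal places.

l₃=1 ∉ [3,7] — triangle fails ⇒ I = 0

0.000000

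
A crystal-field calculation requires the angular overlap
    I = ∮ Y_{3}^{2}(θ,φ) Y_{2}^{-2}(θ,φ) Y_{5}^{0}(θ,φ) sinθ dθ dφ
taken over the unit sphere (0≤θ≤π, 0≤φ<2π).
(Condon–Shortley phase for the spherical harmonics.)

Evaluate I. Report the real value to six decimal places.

m-sum 0 ✓  L=10 even ✓  1≤5≤5 ✓
Π(2lᵢ+1) = 7×5×11 = 385
triangle coeff Δ(3,2,5) = 1/2310
Σ_t [0,0]: t=0:+1/144 = 1/144
(3j)²=10/231 [(3 2 5; 0 0 0)], sign=-1
Σ_t [0,0]: t=0:+1/2880 = 1/2880
(3j)²=1/462 [(3 2 5; 2 -2 0)], sign=-1
⇒ 4πI² = 25/693
I = (+1)√(25/693/(4π)) = 0.05357948

0.053579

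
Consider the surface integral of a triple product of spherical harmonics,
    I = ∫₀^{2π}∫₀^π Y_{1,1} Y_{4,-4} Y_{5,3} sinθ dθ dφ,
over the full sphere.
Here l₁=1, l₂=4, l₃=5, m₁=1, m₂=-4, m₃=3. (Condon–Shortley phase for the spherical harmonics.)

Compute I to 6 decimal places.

-0.049106

Checks pass: Σm=0; 10 even; l₃=5∈[3,5].
(2·1+1)(2·4+1)(2·5+1) = 297
Δ: 0! 2! 8! / 11! → 1/495
sum: t=0:+1/576 = 1/576
3j²(1 4 5; 0 0 0) = Δ·Π!·Σ² = 5/99  (sign -1)
sum: t=0:+1/80640 = 1/80640
3j²(1 4 5; 1 -4 3) = Δ·Π!·Σ² = 1/495  (sign +1)
combine: 4πI² = 297·5/99·1/495 = 1/33
take √, sign -1: I = -0.04910640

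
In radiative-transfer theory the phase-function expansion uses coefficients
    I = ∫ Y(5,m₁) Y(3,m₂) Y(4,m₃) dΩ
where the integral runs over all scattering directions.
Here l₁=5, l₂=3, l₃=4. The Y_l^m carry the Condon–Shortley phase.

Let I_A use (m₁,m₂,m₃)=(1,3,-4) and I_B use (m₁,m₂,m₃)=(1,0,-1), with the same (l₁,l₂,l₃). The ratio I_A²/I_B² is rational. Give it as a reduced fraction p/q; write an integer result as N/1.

70/361

Shared (l₁,l₂,l₃)=(5,3,4): N and (l;000)² cancel in I_A²/I_B².
A: Δ = 4!·6!·2!/13! = 1/180180; Racah Σ t=4..4: t=4:+1/34560 = 1/34560; ⇒ 3j(5 3 4; 1 3 -4)² = 1/429, sgn +1
B: Δ = 4!·6!·2!/13! = 1/180180; Racah Σ t=1..3: t=1:−1/432 t=2:+1/192 t=3:−1/1440 = 19/8640; ⇒ 3j(5 3 4; 1 0 -1)² = 361/30030, sgn -1
I_A²/I_B² = (1/429)/(361/30030) = 70/361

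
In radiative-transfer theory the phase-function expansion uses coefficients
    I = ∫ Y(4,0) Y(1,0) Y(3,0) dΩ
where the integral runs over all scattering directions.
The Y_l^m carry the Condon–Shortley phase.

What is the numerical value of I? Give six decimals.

0.246233

Checks pass: Σm=0; 8 even; l₃=3∈[3,5].
(2·4+1)(2·1+1)(2·3+1) = 189
Δ: 2! 6! 0! / 9! → 1/252
sum: t=1:−1/36 = -1/36
3j²(4 1 3; 0 0 0) = Δ·Π!·Σ² = 4/63  (sign +1)
(m-triple is (0,0,0) — same symbol as above.)
combine: 4πI² = 189·4/63·4/63 = 16/21
take √, sign +1: I = 0.24623252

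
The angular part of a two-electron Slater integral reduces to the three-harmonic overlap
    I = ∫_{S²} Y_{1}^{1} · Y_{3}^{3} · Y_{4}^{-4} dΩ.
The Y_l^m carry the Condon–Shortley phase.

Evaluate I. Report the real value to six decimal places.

Rules hold: Σm=0, L=8 even, 2≤4≤4.
N = 3·7·9 = 189
Δ = 0!·2!·6!/9! = 1/252
Racah Σ t=0..0: t=0:+1/36 = 1/36
⇒ 3j(1 3 4; 0 0 0)² = 4/63, sgn +1
Racah Σ t=0..0: t=0:+1/1440 = 1/1440
⇒ 3j(1 3 4; 1 3 -4)² = 1/9, sgn +1
4πI² = N·(3j₀)²·(3jₘ)² = 4/3
I = +1·√(1.33333/4π) = 0.32573501

0.325735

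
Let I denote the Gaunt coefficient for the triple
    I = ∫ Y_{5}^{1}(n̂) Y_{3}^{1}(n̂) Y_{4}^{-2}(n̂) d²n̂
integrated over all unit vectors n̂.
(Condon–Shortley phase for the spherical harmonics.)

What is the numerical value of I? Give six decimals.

0.106335

Checks pass: Σm=0; 12 even; l₃=4∈[2,8].
(2·5+1)(2·3+1)(2·4+1) = 693
Δ: 4! 6! 2! / 13! → 1/180180
sum: t=1:−1/576 t=2:+1/144 t=3:−1/576 = 1/288
3j²(5 3 4; 0 0 0) = Δ·Π!·Σ² = 20/1001  (sign +1)
sum: t=2:+1/384 t=3:−1/720 t=4:+1/34560 = 43/34560
3j²(5 3 4; 1 1 -2) = Δ·Π!·Σ² = 1849/180180  (sign +1)
combine: 4πI² = 693·20/1001·1849/180180 = 1849/13013
take √, sign +1: I = 0.10633465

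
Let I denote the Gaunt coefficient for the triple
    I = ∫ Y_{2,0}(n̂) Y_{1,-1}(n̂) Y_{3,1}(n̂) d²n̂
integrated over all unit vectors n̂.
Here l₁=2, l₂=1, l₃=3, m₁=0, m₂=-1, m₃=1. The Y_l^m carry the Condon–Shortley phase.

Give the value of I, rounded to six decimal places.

-0.202301

m-sum 0 ✓  L=6 even ✓  1≤3≤3 ✓
Π(2lᵢ+1) = 5×3×7 = 105
triangle coeff Δ(2,1,3) = 1/105
Σ_t [0,0]: t=0:+1/4 = 1/4
(3j)²=3/35 [(2 1 3; 0 0 0)], sign=-1
Σ_t [0,0]: t=0:+1/8 = 1/8
(3j)²=2/35 [(2 1 3; 0 -1 1)], sign=+1
⇒ 4πI² = 18/35
I = (-1)√(18/35/(4π)) = -0.20230066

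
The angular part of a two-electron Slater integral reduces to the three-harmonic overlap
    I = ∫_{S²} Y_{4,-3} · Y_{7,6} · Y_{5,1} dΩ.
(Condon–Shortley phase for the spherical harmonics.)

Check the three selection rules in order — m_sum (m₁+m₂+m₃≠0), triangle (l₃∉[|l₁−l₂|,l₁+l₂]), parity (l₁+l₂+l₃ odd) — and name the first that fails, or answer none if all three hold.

m_sum

m₁+m₂+m₃ = -3 + 6 + 1 = 4  ✗
triangle: |4−7|=3 ≤ l₃=5 ≤ 4+7=11
parity: l₁+l₂+l₃ = 16 is even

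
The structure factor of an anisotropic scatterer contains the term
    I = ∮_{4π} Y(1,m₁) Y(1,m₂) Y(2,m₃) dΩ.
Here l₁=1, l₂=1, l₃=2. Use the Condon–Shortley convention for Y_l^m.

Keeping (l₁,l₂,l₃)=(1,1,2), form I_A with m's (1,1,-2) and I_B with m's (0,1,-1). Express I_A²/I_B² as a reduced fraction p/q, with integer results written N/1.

2/1

Shared (l₁,l₂,l₃)=(1,1,2): N and (l;000)² cancel in I_A²/I_B².
A: Δ = 0!·2!·2!/5! = 1/30; Racah Σ t=0..0: t=0:+1/4 = 1/4; ⇒ 3j(1 1 2; 1 1 -2)² = 1/5, sgn +1
B: Δ = 0!·2!·2!/5! = 1/30; Racah Σ t=0..0: t=0:+1/2 = 1/2; ⇒ 3j(1 1 2; 0 1 -1)² = 1/10, sgn -1
I_A²/I_B² = (1/5)/(1/10) = 2/1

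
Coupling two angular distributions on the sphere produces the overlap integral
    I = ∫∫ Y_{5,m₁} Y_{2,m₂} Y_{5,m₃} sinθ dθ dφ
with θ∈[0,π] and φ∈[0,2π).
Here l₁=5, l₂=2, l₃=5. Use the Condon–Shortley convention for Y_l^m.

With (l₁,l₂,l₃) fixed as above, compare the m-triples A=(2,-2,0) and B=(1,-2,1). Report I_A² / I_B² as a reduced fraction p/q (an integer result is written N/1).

14/15

l's match ⇒ only the (l;m) 3-j factors differ between A and B.
A: triangle coeff Δ(5,2,5) = 1/38610; Σ_t [0,0]: t=0:+1/2880 = 1/2880; (3j)²=14/429 [(5 2 5; 2 -2 0)], sign=-1
B: triangle coeff Δ(5,2,5) = 1/38610; Σ_t [0,0]: t=0:+1/2304 = 1/2304; (3j)²=5/143 [(5 2 5; 1 -2 1)], sign=+1
I_A²/I_B² = (14/429)/(5/143) = 14/15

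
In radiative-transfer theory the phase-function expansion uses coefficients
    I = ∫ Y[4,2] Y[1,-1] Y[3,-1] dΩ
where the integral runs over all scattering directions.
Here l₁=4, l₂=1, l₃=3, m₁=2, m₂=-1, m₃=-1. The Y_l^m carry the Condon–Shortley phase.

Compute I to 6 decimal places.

0.238414

Checks pass: Σm=0; 8 even; l₃=3∈[3,5].
(2·4+1)(2·1+1)(2·3+1) = 189
Δ: 2! 6! 0! / 9! → 1/252
sum: t=1:−1/36 = -1/36
3j²(4 1 3; 0 0 0) = Δ·Π!·Σ² = 4/63  (sign +1)
sum: t=0:+1/96 = 1/96
3j²(4 1 3; 2 -1 -1) = Δ·Π!·Σ² = 5/84  (sign +1)
combine: 4πI² = 189·4/63·5/84 = 5/7
take √, sign +1: I = 0.23841361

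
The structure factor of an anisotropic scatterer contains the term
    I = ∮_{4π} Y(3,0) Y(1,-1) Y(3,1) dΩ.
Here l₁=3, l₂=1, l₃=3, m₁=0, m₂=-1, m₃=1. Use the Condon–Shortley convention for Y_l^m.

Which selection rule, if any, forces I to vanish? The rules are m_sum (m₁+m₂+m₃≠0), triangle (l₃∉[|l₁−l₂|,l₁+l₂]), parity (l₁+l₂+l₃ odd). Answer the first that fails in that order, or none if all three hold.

Σmᵢ = 0  ✓
l₃∈[|l₁−l₂|,l₁+l₂]=[2,4], have l₃=3  ✓
Σlᵢ = 7 ⇒ odd  ✗

parity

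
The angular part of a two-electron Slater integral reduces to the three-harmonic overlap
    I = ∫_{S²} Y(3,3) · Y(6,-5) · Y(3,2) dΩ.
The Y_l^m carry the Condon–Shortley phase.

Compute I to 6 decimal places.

Checks pass: Σm=0; 12 even; l₃=3∈[3,9].
(2·3+1)(2·6+1)(2·3+1) = 637
Δ: 6! 0! 6! / 13! → 1/12012
sum: t=3:−1/1296 = -1/1296
3j²(3 6 3; 0 0 0) = Δ·Π!·Σ² = 100/3003  (sign +1)
sum: t=0:+1/86400 = 1/86400
3j²(3 6 3; 3 -5 2) = Δ·Π!·Σ² = 1/26  (sign -1)
combine: 4πI² = 637·100/3003·1/26 = 350/429
take √, sign -1: I = -0.25480060

-0.254801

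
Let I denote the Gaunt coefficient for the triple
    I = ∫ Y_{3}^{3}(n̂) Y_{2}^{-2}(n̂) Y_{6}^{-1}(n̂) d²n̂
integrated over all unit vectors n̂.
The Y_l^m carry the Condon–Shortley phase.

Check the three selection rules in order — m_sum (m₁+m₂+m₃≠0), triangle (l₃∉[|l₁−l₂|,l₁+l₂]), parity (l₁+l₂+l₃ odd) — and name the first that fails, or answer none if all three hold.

triangle

Σmᵢ = 0  ✓
l₃∈[|l₁−l₂|,l₁+l₂]=[1,5], have l₃=6  ✗
Σlᵢ = 11 ⇒ odd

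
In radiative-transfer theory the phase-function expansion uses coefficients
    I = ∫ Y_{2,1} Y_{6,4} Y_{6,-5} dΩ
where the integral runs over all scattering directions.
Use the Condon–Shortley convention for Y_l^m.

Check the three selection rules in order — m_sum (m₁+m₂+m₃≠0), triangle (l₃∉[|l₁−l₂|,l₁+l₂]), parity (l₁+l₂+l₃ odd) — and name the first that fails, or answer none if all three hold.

none

Σmᵢ = 0  ✓
l₃∈[|l₁−l₂|,l₁+l₂]=[4,8], have l₃=6  ✓
Σlᵢ = 14 ⇒ even  ✓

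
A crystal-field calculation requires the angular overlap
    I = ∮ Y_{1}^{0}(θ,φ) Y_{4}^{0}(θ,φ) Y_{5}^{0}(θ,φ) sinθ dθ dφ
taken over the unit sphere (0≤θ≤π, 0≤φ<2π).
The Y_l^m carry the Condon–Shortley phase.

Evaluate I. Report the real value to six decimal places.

Rules hold: Σm=0, L=10 even, 3≤5≤5.
N = 3·9·11 = 297
Δ = 0!·2!·8!/11! = 1/495
Racah Σ t=0..0: t=0:+1/576 = 1/576
⇒ 3j(1 4 5; 0 0 0)² = 5/99, sgn -1
(m-triple is (0,0,0) — same symbol as above.)
4πI² = N·(3j₀)²·(3jₘ)² = 25/33
I = +1·√(0.757576/4π) = 0.24553200

0.245532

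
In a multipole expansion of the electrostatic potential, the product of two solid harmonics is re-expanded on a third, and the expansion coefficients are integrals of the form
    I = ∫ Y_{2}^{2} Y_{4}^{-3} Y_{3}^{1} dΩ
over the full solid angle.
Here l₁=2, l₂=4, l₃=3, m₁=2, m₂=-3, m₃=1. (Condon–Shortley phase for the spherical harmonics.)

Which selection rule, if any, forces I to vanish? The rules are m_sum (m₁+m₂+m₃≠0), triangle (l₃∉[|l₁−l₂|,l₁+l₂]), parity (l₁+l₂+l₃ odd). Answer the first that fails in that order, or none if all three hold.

m₁+m₂+m₃ = 2 − 3 + 1 = 0  ✓
triangle: |2−4|=2 ≤ l₃=3 ≤ 2+4=6  ✓
parity: l₁+l₂+l₃ = 9 is odd  ✗

parity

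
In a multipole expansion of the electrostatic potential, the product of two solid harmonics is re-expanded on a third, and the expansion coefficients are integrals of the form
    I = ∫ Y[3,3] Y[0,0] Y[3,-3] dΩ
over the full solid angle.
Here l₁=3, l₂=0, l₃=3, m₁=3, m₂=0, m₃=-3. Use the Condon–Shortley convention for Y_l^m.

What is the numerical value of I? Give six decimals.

-0.282095

Checks pass: Σm=0; 6 even; l₃=3∈[3,3].
(2·3+1)(2·0+1)(2·3+1) = 49
Δ: 0! 6! 0! / 7! → 1/7
sum: t=0:+1/36 = 1/36
3j²(3 0 3; 0 0 0) = Δ·Π!·Σ² = 1/7  (sign -1)
sum: t=0:+1/720 = 1/720
3j²(3 0 3; 3 0 -3) = Δ·Π!·Σ² = 1/7  (sign +1)
combine: 4πI² = 49·1/7·1/7 = 1/1
take √, sign -1: I = -0.28209479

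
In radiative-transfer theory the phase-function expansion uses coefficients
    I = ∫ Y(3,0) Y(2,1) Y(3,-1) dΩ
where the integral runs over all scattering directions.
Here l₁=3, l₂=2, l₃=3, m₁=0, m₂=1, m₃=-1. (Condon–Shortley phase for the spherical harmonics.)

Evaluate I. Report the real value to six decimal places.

Rules hold: Σm=0, L=8 even, 1≤3≤5.
N = 7·5·7 = 245
Δ = 2!·4!·2!/9! = 1/3780
Racah Σ t=0..2: t=0:+1/24 t=1:−1/4 t=2:+1/24 = -1/6
⇒ 3j(3 2 3; 0 0 0)² = 4/105, sgn +1
Racah Σ t=1..2: t=1:−1/8 t=2:+1/12 = -1/24
⇒ 3j(3 2 3; 0 1 -1)² = 1/210, sgn -1
4πI² = N·(3j₀)²·(3jₘ)² = 2/45
I = -1·√(0.0444444/4π) = -0.05947080

-0.059471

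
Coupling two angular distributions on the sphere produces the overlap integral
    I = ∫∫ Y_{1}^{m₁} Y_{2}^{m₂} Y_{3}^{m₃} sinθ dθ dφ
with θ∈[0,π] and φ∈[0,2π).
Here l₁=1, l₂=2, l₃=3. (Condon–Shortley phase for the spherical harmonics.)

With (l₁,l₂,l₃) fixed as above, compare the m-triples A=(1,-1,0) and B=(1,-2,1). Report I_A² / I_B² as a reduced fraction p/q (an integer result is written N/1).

3/1

Same 1,2,3: normalisation and zero-m 3j drop out of the ratio.
A: Δ: 0! 2! 4! / 7! → 1/105; sum: t=0:+1/12 = 1/12; 3j²(1 2 3; 1 -1 0) = Δ·Π!·Σ² = 1/35  (sign -1)
B: Δ: 0! 2! 4! / 7! → 1/105; sum: t=0:+1/48 = 1/48; 3j²(1 2 3; 1 -2 1) = Δ·Π!·Σ² = 1/105  (sign +1)
I_A²/I_B² = (1/35)/(1/105) = 3/1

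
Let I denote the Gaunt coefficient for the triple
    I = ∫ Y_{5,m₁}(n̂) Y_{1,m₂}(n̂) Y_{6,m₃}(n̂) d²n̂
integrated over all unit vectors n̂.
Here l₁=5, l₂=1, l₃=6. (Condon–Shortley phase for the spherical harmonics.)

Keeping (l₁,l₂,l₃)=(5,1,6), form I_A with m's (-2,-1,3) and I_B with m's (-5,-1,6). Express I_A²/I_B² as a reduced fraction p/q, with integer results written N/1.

6/11

l's match ⇒ only the (l;m) 3-j factors differ between A and B.
A: triangle coeff Δ(5,1,6) = 1/858; Σ_t [0,0]: t=0:+1/60480 = 1/60480; (3j)²=6/143 [(5 1 6; -2 -1 3)], sign=-1
B: triangle coeff Δ(5,1,6) = 1/858; Σ_t [0,0]: t=0:+1/7257600 = 1/7257600; (3j)²=1/13 [(5 1 6; -5 -1 6)], sign=+1
I_A²/I_B² = (6/143)/(1/13) = 6/11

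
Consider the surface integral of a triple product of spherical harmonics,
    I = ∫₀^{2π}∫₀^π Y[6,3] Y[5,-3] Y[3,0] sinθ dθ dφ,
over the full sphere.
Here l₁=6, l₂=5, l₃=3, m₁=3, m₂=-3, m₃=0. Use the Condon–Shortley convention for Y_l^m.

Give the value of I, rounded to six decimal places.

0.036034

Rules hold: Σm=0, L=14 even, 1≤3≤11.
N = 13·11·7 = 1001
Δ = 8!·4!·2!/15! = 1/675675
Racah Σ t=3..5: t=3:−1/8640 t=4:+1/2304 t=5:−1/8640 = 7/34560
⇒ 3j(6 5 3; 0 0 0)² = 7/429, sgn -1
Racah Σ t=0..2: t=0:+1/483840 t=1:−1/20160 t=2:+1/17280 = 1/96768
⇒ 3j(6 5 3; 3 -3 0)² = 1/1001, sgn -1
4πI² = N·(3j₀)²·(3jₘ)² = 7/429
I = +1·√(0.016317/4π) = 0.03603425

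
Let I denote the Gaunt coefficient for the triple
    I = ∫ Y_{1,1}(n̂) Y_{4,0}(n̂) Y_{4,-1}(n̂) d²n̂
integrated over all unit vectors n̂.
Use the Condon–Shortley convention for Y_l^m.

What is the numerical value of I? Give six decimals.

0.000000

l₁+l₂+l₃=9 is odd: 3j(l;000)=0 ⇒ I=0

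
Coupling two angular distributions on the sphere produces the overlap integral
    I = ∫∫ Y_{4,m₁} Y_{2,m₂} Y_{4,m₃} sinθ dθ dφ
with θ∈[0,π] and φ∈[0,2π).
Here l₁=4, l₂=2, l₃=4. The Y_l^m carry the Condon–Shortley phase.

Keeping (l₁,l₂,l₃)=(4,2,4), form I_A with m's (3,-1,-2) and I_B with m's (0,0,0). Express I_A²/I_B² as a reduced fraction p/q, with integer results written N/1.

Same 4,2,4: normalisation and zero-m 3j drop out of the ratio.
A: Δ: 2! 6! 2! / 11! → 1/13860; sum: t=0:+1/240 t=1:−1/1440 = 1/288; 3j²(4 2 4; 3 -1 -2) = Δ·Π!·Σ² = 5/132  (sign +1)
B: Δ: 2! 6! 2! / 11! → 1/13860; sum: t=0:+1/192 t=1:−1/36 t=2:+1/192 = -5/288; 3j²(4 2 4; 0 0 0) = Δ·Π!·Σ² = 20/693  (sign -1)
I_A²/I_B² = (5/132)/(20/693) = 21/16

21/16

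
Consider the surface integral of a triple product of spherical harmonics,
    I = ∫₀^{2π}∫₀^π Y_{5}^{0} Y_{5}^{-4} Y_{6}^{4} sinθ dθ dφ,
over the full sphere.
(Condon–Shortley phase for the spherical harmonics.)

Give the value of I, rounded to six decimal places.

-0.082328

Rules hold: Σm=0, L=16 even, 0≤6≤10.
N = 11·11·13 = 1573
Δ = 4!·6!·6!/17! = 1/28588560
Racah Σ t=0..4: t=0:+1/345600 t=1:−1/13824 t=2:+1/5184 t=3:−1/13824 t=4:+1/345600 = 7/129600
⇒ 3j(5 5 6; 0 0 0)² = 80/7293, sgn +1
Racah Σ t=0..1: t=0:+1/345600 t=1:−1/207360 = -1/518400
⇒ 3j(5 5 6; 0 -4 4)² = 12/2431, sgn -1
4πI² = N·(3j₀)²·(3jₘ)² = 320/3757
I = -1·√(0.0851743/4π) = -0.08232836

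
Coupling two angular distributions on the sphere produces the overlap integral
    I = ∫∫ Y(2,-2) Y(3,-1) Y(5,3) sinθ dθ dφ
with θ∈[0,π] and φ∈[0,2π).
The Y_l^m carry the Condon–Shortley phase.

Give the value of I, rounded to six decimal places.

-0.200476

Checks pass: Σm=0; 10 even; l₃=5∈[1,5].
(2·2+1)(2·3+1)(2·5+1) = 385
Δ: 0! 4! 6! / 11! → 1/2310
sum: t=0:+1/144 = 1/144
3j²(2 3 5; 0 0 0) = Δ·Π!·Σ² = 10/231  (sign -1)
sum: t=0:+1/1152 = 1/1152
3j²(2 3 5; -2 -1 3) = Δ·Π!·Σ² = 1/33  (sign +1)
combine: 4πI² = 385·10/231·1/33 = 50/99
take √, sign -1: I = -0.20047604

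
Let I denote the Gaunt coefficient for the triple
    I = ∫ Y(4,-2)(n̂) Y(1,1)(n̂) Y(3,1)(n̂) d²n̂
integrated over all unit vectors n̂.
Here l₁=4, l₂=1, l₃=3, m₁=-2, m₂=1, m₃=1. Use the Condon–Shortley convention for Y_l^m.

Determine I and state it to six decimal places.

0.238414

m-sum 0 ✓  L=8 even ✓  3≤3≤5 ✓
Π(2lᵢ+1) = 9×3×7 = 189
triangle coeff Δ(4,1,3) = 1/252
Σ_t [1,1]: t=1:−1/36 = -1/36
(3j)²=4/63 [(4 1 3; 0 0 0)], sign=+1
Σ_t [2,2]: t=2:+1/96 = 1/96
(3j)²=5/84 [(4 1 3; -2 1 1)], sign=+1
⇒ 4πI² = 5/7
I = (+1)√(5/7/(4π)) = 0.23841361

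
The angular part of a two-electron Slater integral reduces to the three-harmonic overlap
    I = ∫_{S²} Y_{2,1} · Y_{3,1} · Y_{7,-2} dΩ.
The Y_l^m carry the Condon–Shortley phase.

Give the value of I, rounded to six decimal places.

0.000000

|2−3|≤7≤2+3 violated ⇒ I = 0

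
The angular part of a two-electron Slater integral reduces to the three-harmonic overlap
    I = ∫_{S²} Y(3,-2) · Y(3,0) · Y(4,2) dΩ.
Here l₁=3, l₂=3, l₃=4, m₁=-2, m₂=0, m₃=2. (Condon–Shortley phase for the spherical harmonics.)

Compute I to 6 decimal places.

-0.044418

Rules hold: Σm=0, L=10 even, 0≤4≤6.
N = 7·7·9 = 441
Δ = 2!·4!·4!/11! = 1/34650
Racah Σ t=0..2: t=0:+1/72 t=1:−1/16 t=2:+1/72 = -5/144
⇒ 3j(3 3 4; 0 0 0)² = 2/77, sgn -1
Racah Σ t=1..2: t=1:−1/96 t=2:+1/72 = 1/288
⇒ 3j(3 3 4; -2 0 2)² = 1/462, sgn +1
4πI² = N·(3j₀)²·(3jₘ)² = 3/121
I = -1·√(0.0247934/4π) = -0.04441841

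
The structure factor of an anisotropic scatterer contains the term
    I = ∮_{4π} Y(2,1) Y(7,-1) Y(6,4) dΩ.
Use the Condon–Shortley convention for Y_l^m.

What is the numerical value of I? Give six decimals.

0.000000

1 − 1 + 4 = 4 ≠ 0: azimuthal integral kills it; I = 0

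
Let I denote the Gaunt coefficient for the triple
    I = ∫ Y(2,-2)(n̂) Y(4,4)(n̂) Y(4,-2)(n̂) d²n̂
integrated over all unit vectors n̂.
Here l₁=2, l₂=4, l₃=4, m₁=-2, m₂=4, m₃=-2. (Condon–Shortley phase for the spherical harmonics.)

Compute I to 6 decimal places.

Rules hold: Σm=0, L=10 even, 2≤4≤6.
N = 5·9·9 = 405
Δ = 2!·2!·6!/11! = 1/13860
Racah Σ t=0..2: t=0:+1/192 t=1:−1/36 t=2:+1/192 = -5/288
⇒ 3j(2 4 4; 0 0 0)² = 20/693, sgn -1
Racah Σ t=2..2: t=2:+1/2880 = 1/2880
⇒ 3j(2 4 4; -2 4 -2)² = 2/165, sgn +1
4πI² = N·(3j₀)²·(3jₘ)² = 120/847
I = -1·√(0.141677/4π) = -0.10618031

-0.106180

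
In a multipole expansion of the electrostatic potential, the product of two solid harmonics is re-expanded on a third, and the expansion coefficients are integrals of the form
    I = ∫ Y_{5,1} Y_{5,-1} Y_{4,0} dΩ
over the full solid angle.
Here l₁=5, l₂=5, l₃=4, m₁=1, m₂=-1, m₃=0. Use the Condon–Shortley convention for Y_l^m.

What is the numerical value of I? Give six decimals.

-0.086798

Rules hold: Σm=0, L=14 even, 0≤4≤10.
N = 11·11·9 = 1089
Δ = 6!·4!·4!/15! = 1/3153150
Racah Σ t=1..5: t=1:−1/69120 t=2:+1/1728 t=3:−1/576 t=4:+1/1728 t=5:−1/69120 = -7/11520
⇒ 3j(5 5 4; 0 0 0)² = 2/143, sgn -1
Racah Σ t=0..4: t=0:+1/414720 t=1:−1/4320 t=2:+1/768 t=3:−1/1296 t=4:+1/27648 = 7/20736
⇒ 3j(5 5 4; 1 -1 0)² = 8/1287, sgn +1
4πI² = N·(3j₀)²·(3jₘ)² = 16/169
I = -1·√(0.0946746/4π) = -0.08679840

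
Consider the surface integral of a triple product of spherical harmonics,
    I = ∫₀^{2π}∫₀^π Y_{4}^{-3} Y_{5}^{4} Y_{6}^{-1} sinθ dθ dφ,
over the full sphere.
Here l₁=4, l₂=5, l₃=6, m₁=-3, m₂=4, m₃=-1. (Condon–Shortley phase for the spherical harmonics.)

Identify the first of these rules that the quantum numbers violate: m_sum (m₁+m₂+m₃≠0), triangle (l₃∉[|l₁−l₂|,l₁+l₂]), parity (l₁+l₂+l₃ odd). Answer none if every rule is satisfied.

m₁+m₂+m₃ = -3 + 4 − 1 = 0  ✓
triangle: |4−5|=1 ≤ l₃=6 ≤ 4+5=9  ✓
parity: l₁+l₂+l₃ = 15 is odd  ✗

parity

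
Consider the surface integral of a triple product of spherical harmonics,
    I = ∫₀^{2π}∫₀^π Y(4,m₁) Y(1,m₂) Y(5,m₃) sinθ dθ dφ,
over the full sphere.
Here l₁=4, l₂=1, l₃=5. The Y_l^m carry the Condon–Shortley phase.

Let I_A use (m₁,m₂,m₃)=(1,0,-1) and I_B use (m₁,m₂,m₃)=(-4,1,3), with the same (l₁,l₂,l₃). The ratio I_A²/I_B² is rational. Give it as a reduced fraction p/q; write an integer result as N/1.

l's match ⇒ only the (l;m) 3-j factors differ between A and B.
A: triangle coeff Δ(4,1,5) = 1/495; Σ_t [0,0]: t=0:+1/720 = 1/720; (3j)²=8/165 [(4 1 5; 1 0 -1)], sign=+1
B: triangle coeff Δ(4,1,5) = 1/495; Σ_t [0,0]: t=0:+1/80640 = 1/80640; (3j)²=1/495 [(4 1 5; -4 1 3)], sign=+1
I_A²/I_B² = (8/165)/(1/495) = 24/1

24/1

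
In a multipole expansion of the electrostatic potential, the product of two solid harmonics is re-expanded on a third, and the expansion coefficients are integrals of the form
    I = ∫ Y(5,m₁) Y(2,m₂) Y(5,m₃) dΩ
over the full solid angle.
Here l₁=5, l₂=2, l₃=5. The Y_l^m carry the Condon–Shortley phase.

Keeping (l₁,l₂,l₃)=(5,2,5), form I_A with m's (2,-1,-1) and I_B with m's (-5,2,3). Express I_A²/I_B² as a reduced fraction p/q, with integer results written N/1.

7/5

Shared (l₁,l₂,l₃)=(5,2,5): N and (l;000)² cancel in I_A²/I_B².
A: Δ = 2!·8!·2!/13! = 1/38610; Racah Σ t=0..1: t=0:+1/1440 t=1:−1/2880 = 1/2880; ⇒ 3j(5 2 5; 2 -1 -1)² = 7/715, sgn +1
B: Δ = 2!·8!·2!/13! = 1/38610; Racah Σ t=2..2: t=2:+1/161280 = 1/161280; ⇒ 3j(5 2 5; -5 2 3)² = 1/143, sgn +1
I_A²/I_B² = (7/715)/(1/143) = 7/5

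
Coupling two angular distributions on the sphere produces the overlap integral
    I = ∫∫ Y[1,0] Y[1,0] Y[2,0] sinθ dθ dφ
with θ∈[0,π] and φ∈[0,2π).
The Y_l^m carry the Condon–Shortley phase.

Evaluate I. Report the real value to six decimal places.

Rules hold: Σm=0, L=4 even, 0≤2≤2.
N = 3·3·5 = 45
Δ = 0!·2!·2!/5! = 1/30
Racah Σ t=0..0: t=0:+1/1 = 1/1
⇒ 3j(1 1 2; 0 0 0)² = 2/15, sgn +1
(m-triple is (0,0,0) — same symbol as above.)
4πI² = N·(3j₀)²·(3jₘ)² = 4/5
I = +1·√(0.8/4π) = 0.25231325

0.252313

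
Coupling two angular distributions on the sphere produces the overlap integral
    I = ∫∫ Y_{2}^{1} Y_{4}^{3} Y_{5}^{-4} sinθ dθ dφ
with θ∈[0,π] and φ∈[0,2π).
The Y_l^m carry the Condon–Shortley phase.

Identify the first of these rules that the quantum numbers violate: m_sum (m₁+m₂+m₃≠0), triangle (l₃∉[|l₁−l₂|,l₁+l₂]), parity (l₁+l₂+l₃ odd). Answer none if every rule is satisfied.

parity

m₁+m₂+m₃ = 1 + 3 − 4 = 0  ✓
triangle: |2−4|=2 ≤ l₃=5 ≤ 2+4=6  ✓
parity: l₁+l₂+l₃ = 11 is odd  ✗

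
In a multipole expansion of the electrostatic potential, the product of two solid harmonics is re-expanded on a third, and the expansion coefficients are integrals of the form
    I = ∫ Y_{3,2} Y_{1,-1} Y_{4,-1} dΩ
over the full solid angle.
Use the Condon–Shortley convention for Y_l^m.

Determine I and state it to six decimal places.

m-sum 0 ✓  L=8 even ✓  2≤4≤4 ✓
Π(2lᵢ+1) = 7×3×9 = 189
triangle coeff Δ(3,1,4) = 1/252
Σ_t [0,0]: t=0:+1/36 = 1/36
(3j)²=4/63 [(3 1 4; 0 0 0)], sign=+1
Σ_t [0,0]: t=0:+1/240 = 1/240
(3j)²=1/84 [(3 1 4; 2 -1 -1)], sign=-1
⇒ 4πI² = 1/7
I = (-1)√(1/7/(4π)) = -0.10662181

-0.106622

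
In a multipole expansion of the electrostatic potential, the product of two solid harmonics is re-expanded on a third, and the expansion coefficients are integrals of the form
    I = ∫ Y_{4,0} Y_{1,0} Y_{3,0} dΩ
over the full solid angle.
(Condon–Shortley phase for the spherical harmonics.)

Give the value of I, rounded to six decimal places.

m-sum 0 ✓  L=8 even ✓  3≤3≤5 ✓
Π(2lᵢ+1) = 9×3×7 = 189
triangle coeff Δ(4,1,3) = 1/252
Σ_t [1,1]: t=1:−1/36 = -1/36
(3j)²=4/63 [(4 1 3; 0 0 0)], sign=+1
(m-triple is (0,0,0) — same symbol as above.)
⇒ 4πI² = 16/21
I = (+1)√(16/21/(4π)) = 0.24623252

0.246233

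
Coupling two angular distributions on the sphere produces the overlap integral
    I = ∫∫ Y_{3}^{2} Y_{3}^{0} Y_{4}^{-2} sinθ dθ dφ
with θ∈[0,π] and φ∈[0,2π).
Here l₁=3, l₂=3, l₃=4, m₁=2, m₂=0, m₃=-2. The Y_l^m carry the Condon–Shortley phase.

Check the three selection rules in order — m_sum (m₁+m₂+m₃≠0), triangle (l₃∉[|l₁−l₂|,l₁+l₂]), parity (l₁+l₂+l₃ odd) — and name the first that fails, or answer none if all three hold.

m₁+m₂+m₃ = 2 + 0 − 2 = 0  ✓
triangle: |3−3|=0 ≤ l₃=4 ≤ 3+3=6  ✓
parity: l₁+l₂+l₃ = 10 is even  ✓

none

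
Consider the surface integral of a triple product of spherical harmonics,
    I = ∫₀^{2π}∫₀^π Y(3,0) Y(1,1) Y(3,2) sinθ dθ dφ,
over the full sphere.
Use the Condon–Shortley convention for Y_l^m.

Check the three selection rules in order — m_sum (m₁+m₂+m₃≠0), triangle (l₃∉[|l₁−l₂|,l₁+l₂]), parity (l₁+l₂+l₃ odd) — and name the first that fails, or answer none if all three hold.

m_sum

Σmᵢ = 3  ✗
l₃∈[|l₁−l₂|,l₁+l₂]=[2,4], have l₃=3
Σlᵢ = 7 ⇒ odd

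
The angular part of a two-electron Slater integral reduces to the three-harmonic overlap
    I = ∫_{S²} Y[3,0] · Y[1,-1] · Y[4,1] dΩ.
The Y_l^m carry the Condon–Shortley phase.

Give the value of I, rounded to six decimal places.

Rules hold: Σm=0, L=8 even, 2≤4≤4.
N = 7·3·9 = 189
Δ = 0!·6!·2!/9! = 1/252
Racah Σ t=0..0: t=0:+1/36 = 1/36
⇒ 3j(3 1 4; 0 0 0)² = 4/63, sgn +1
Racah Σ t=0..0: t=0:+1/72 = 1/72
⇒ 3j(3 1 4; 0 -1 1)² = 5/126, sgn -1
4πI² = N·(3j₀)²·(3jₘ)² = 10/21
I = -1·√(0.47619/4π) = -0.19466390

-0.194664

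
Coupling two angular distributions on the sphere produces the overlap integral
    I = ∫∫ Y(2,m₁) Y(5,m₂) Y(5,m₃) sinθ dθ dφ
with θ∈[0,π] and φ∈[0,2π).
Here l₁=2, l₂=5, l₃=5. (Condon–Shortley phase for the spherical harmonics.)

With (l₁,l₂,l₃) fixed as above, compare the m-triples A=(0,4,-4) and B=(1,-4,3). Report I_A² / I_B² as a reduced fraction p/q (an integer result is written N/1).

Shared (l₁,l₂,l₃)=(2,5,5): N and (l;000)² cancel in I_A²/I_B².
A: Δ = 2!·2!·8!/13! = 1/38610; Racah Σ t=1..2: t=1:−1/40320 t=2:+1/20160 = 1/40320; ⇒ 3j(2 5 5; 0 4 -4)² = 6/715, sgn -1
B: Δ = 2!·2!·8!/13! = 1/38610; Racah Σ t=0..1: t=0:+1/10080 t=1:−1/80640 = 1/11520; ⇒ 3j(2 5 5; 1 -4 3)² = 49/1430, sgn +1
I_A²/I_B² = (6/715)/(49/1430) = 12/49

12/49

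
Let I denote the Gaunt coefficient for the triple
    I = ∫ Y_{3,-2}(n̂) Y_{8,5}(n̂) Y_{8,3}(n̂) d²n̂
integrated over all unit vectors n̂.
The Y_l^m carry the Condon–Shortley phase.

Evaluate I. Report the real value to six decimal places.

m-sum = -2 + 5 + 3 = 6 ≠ 0 ⇒ I = 0

0.000000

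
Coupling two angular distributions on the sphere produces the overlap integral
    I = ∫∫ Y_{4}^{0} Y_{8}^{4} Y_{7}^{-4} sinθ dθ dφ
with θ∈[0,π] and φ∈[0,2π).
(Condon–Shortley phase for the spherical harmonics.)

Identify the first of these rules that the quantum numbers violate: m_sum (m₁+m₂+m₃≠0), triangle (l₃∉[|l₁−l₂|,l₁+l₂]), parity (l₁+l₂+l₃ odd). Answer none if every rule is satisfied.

m₁+m₂+m₃ = 0 + 4 − 4 = 0  ✓
triangle: |4−8|=4 ≤ l₃=7 ≤ 4+8=12  ✓
parity: l₁+l₂+l₃ = 19 is odd  ✗

parity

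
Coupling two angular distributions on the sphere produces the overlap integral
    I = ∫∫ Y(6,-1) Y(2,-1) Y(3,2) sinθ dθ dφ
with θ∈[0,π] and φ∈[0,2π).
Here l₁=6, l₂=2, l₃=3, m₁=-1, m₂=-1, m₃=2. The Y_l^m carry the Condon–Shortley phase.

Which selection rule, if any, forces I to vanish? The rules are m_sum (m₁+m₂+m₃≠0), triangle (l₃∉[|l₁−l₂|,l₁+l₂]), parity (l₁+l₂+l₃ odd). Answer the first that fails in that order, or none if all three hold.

triangle

m₁+m₂+m₃ = -1 − 1 + 2 = 0  ✓
triangle: |6−2|=4 ≤ l₃=3 ≤ 6+2=8  ✗
parity: l₁+l₂+l₃ = 11 is odd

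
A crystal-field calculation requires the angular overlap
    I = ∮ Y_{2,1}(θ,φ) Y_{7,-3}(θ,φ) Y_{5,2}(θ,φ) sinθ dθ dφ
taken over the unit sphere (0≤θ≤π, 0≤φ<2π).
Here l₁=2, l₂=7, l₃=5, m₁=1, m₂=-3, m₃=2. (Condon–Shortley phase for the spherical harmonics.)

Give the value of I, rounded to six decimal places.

-0.248277

m-sum 0 ✓  L=14 even ✓  5≤5≤9 ✓
Π(2lᵢ+1) = 5×15×11 = 825
triangle coeff Δ(2,7,5) = 1/15015
Σ_t [2,2]: t=2:+1/57600 = 1/57600
(3j)²=21/715 [(2 7 5; 0 0 0)], sign=-1
Σ_t [1,1]: t=1:−1/181440 = -1/181440
(3j)²=32/1001 [(2 7 5; 1 -3 2)], sign=+1
⇒ 4πI² = 1440/1859
I = (-1)√(1440/1859/(4π)) = -0.24827707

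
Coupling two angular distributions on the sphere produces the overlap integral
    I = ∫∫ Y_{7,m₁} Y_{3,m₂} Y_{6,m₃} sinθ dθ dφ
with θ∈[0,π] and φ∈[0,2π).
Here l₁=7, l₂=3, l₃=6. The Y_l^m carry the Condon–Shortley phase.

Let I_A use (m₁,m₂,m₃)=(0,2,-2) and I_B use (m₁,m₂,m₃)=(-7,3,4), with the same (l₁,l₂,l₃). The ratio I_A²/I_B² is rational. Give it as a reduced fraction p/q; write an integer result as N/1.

Shared (l₁,l₂,l₃)=(7,3,6): N and (l;000)² cancel in I_A²/I_B².
A: Δ = 4!·10!·2!/17! = 1/2042040; Racah Σ t=3..4: t=3:−1/207360 t=4:+1/725760 = -1/290304; ⇒ 3j(7 3 6; 0 2 -2)² = 125/7293, sgn -1
B: Δ = 4!·10!·2!/17! = 1/2042040; Racah Σ t=4..4: t=4:+1/174182400 = 1/174182400; ⇒ 3j(7 3 6; -7 3 4)² = 1/136, sgn +1
I_A²/I_B² = (125/7293)/(1/136) = 1000/429

1000/429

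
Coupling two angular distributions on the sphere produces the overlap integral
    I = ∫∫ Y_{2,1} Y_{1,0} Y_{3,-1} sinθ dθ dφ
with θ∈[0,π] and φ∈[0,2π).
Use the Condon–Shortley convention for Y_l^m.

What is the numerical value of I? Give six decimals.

-0.233597

Checks pass: Σm=0; 6 even; l₃=3∈[1,3].
(2·2+1)(2·1+1)(2·3+1) = 105
Δ: 0! 4! 2! / 7! → 1/105
sum: t=0:+1/4 = 1/4
3j²(2 1 3; 0 0 0) = Δ·Π!·Σ² = 3/35  (sign -1)
sum: t=0:+1/6 = 1/6
3j²(2 1 3; 1 0 -1) = Δ·Π!·Σ² = 8/105  (sign +1)
combine: 4πI² = 105·3/35·8/105 = 24/35
take √, sign -1: I = -0.23359668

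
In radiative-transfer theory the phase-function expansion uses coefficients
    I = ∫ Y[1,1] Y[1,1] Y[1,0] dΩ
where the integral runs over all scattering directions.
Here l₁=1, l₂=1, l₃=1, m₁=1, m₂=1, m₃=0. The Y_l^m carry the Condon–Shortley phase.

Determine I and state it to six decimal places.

0.000000

1 + 1 + 0 = 2 ≠ 0: azimuthal integral kills it; I = 0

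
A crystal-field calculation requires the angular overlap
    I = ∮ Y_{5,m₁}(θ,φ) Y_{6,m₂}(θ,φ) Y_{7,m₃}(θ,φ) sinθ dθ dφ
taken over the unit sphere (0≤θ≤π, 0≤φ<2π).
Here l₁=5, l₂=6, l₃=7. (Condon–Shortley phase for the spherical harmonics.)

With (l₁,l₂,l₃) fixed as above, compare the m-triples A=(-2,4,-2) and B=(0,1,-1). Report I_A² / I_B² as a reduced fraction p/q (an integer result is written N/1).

5887/17340

l's match ⇒ only the (l;m) 3-j factors differ between A and B.
A: triangle coeff Δ(5,6,7) = 1/174594420; Σ_t [2,4]: t=2:+1/19353600 t=3:−1/1451520 t=4:+1/1244160 = 29/174182400; (3j)²=841/554268 [(5 6 7; -2 4 -2)], sign=-1
B: triangle coeff Δ(5,6,7) = 1/174594420; Σ_t [0,4]: t=0:+1/14515200 t=1:−1/414720 t=2:+1/103680 t=3:−1/165888 t=4:+1/2073600 = 17/9676800; (3j)²=85/19019 [(5 6 7; 0 1 -1)], sign=+1
I_A²/I_B² = (841/554268)/(85/19019) = 5887/17340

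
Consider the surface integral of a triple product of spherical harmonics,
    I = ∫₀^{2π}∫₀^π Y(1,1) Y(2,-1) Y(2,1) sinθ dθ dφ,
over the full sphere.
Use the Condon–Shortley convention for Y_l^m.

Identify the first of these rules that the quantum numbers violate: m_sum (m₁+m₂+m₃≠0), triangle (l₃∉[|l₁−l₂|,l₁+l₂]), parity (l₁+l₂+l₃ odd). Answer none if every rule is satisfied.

m_sum

Σmᵢ = 1  ✗
l₃∈[|l₁−l₂|,l₁+l₂]=[1,3], have l₃=2
Σlᵢ = 5 ⇒ odd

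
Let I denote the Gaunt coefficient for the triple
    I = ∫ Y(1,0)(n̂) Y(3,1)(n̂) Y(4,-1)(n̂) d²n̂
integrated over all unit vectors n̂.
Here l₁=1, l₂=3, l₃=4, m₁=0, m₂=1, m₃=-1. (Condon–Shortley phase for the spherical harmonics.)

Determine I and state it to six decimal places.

Rules hold: Σm=0, L=8 even, 2≤4≤4.
N = 3·7·9 = 189
Δ = 0!·2!·6!/9! = 1/252
Racah Σ t=0..0: t=0:+1/36 = 1/36
⇒ 3j(1 3 4; 0 0 0)² = 4/63, sgn +1
Racah Σ t=0..0: t=0:+1/48 = 1/48
⇒ 3j(1 3 4; 0 1 -1)² = 5/84, sgn -1
4πI² = N·(3j₀)²·(3jₘ)² = 5/7
I = -1·√(0.714286/4π) = -0.23841361

-0.238414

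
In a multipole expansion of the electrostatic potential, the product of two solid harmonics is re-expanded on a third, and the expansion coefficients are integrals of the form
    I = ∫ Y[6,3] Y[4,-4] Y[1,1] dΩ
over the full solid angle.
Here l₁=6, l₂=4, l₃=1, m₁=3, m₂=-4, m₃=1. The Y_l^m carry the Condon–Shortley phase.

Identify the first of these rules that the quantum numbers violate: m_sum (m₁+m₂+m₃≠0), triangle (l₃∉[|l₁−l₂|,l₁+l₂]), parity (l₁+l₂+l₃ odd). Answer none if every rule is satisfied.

triangle

Σmᵢ = 0  ✓
l₃∈[|l₁−l₂|,l₁+l₂]=[2,10], have l₃=1  ✗
Σlᵢ = 11 ⇒ odd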